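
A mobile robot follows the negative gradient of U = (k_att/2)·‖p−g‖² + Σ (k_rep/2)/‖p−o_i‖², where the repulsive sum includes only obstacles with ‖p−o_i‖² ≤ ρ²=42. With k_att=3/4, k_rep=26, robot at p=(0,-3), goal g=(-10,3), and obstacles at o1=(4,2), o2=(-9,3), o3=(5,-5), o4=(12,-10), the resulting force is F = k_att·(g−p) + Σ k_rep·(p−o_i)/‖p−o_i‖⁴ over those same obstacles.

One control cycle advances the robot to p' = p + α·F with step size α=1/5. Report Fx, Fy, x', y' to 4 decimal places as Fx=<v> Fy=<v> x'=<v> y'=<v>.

Fx=-7.7164 Fy=4.4845 x'=-1.5433 y'=-2.1031

F_att = 3/4·(g−p) = 3/4·(-10,6) = (-7.5000,4.5000)
o1: d²=41 ≤ ρ²=42; F_rep = 26·(-4,-5)/41² = (-0.0619,-0.0773)
o2: d²=117 > ρ²=42 → inactive
o3: d²=29 ≤ ρ²=42; F_rep = 26·(-5,2)/29² = (-0.1546,0.0618)
o4: d²=193 > ρ²=42 → inactive
F = F_att + ΣF_rep = (-7.7164,4.4845)
p' = p + 1/5·F = (-1.5433,-2.1031)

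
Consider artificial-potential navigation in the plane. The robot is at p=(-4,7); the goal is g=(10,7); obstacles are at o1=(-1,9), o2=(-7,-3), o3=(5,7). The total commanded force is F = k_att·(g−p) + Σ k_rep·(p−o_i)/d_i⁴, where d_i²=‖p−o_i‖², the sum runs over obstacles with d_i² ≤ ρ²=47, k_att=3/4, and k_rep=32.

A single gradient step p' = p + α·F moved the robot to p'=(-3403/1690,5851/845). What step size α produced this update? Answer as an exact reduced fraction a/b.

F_att = 3/4·(g−p) = 3/4·(14,0) = (10.5000,0.0000)
o1: d²=13 ≤ ρ²=47; F_rep = 32·(-3,-2)/13² = (-0.5680,-0.3787)
o2: d²=109 > ρ²=47 → inactive
o3: d²=81 > ρ²=47 → inactive
F = F_att + ΣF_rep = (9.9320,-0.3787)
Δp = p'−p = (1.9864,-0.0757); α = Δx/Fx = (3357/1690) / (3357/338) = 1/5
check: Δy/Fy = (-64/845) / (-64/169) = 1/5 ✓

α = 1/5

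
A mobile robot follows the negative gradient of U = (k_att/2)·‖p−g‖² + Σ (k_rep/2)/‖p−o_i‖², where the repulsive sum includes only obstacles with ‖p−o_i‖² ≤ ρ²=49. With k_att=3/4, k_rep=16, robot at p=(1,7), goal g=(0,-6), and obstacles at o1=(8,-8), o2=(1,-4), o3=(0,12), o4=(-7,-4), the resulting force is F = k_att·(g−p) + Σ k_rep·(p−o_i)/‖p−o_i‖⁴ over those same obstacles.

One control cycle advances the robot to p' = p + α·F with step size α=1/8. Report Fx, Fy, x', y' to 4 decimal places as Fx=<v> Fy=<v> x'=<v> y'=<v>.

Fx=-0.7263 Fy=-9.8683 x'=0.9092 y'=5.7665

F_att = 3/4·(g−p) = 3/4·(-1,-13) = (-0.7500,-9.7500)
o1: d²=274 > ρ²=49 → inactive
o2: d²=121 > ρ²=49 → inactive
o3: d²=26 ≤ ρ²=49; F_rep = 16·(1,-5)/26² = (0.0237,-0.1183)
o4: d²=185 > ρ²=49 → inactive
F = F_att + ΣF_rep = (-0.7263,-9.8683)
p' = p + 1/8·F = (0.9092,5.7665)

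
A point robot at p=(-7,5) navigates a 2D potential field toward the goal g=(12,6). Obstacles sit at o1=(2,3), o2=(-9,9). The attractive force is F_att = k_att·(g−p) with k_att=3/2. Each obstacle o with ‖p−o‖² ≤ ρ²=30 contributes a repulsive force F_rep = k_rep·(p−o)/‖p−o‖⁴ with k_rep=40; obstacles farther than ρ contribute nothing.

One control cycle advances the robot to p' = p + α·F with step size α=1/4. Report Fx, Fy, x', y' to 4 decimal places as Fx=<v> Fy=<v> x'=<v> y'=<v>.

Fx=28.7000 Fy=1.1000 x'=0.1750 y'=5.2750

F_att = 3/2·(g−p) = 3/2·(19,1) = (28.5000,1.5000)
o1: d²=85 > ρ²=30 → inactive
o2: d²=20 ≤ ρ²=30; F_rep = 40·(2,-4)/20² = (0.2000,-0.4000)
F = F_att + ΣF_rep = (28.7000,1.1000)
p' = p + 1/4·F = (0.1750,5.2750)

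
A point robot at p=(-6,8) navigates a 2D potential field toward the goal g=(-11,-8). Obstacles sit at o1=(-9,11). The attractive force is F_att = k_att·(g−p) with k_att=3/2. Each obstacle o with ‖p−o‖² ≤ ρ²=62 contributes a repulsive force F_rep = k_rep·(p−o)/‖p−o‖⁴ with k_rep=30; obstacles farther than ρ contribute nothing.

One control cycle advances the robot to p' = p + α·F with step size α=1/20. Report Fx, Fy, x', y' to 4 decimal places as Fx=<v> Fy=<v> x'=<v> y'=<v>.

Fx=-7.2222 Fy=-24.2778 x'=-6.3611 y'=6.7861

F_att = 3/2·(g−p) = 3/2·(-5,-16) = (-7.5000,-24.0000)
o1: d²=18 ≤ ρ²=62; F_rep = 30·(3,-3)/18² = (0.2778,-0.2778)
F = F_att + ΣF_rep = (-7.2222,-24.2778)
p' = p + 1/20·F = (-6.3611,6.7861)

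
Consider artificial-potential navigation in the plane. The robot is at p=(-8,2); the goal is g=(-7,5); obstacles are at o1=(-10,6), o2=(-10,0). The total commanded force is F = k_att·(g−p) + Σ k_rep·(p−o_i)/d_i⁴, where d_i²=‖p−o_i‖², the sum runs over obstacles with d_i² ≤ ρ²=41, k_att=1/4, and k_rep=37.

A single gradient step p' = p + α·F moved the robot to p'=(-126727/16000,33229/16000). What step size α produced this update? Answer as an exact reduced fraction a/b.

F_att = 1/4·(g−p) = 1/4·(1,3) = (0.2500,0.7500)
o1: d²=20 ≤ ρ²=41; F_rep = 37·(2,-4)/20² = (0.1850,-0.3700)
o2: d²=8 ≤ ρ²=41; F_rep = 37·(2,2)/8² = (1.1562,1.1562)
F = F_att + ΣF_rep = (1.5913,1.5362)
Δp = p'−p = (0.0796,0.0768); α = Δx/Fx = (1273/16000) / (1273/800) = 1/20
check: Δy/Fy = (1229/16000) / (1229/800) = 1/20 ✓

α = 1/20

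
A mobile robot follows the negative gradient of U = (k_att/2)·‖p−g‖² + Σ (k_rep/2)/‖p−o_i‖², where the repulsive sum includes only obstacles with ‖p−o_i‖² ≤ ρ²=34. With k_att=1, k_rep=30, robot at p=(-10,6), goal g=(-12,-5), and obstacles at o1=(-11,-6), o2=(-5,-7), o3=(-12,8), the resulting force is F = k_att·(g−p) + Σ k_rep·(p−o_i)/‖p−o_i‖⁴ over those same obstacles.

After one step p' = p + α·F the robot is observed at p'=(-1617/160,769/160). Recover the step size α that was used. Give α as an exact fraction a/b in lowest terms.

F_att = 1·(g−p) = 1·(-2,-11) = (-2.0000,-11.0000)
o1: d²=145 > ρ²=34 → inactive
o2: d²=194 > ρ²=34 → inactive
o3: d²=8 ≤ ρ²=34; F_rep = 30·(2,-2)/8² = (0.9375,-0.9375)
F = F_att + ΣF_rep = (-1.0625,-11.9375)
Δp = p'−p = (-0.1062,-1.1938); α = Δx/Fx = (-17/160) / (-17/16) = 1/10
check: Δy/Fy = (-191/160) / (-191/16) = 1/10 ✓

α = 1/10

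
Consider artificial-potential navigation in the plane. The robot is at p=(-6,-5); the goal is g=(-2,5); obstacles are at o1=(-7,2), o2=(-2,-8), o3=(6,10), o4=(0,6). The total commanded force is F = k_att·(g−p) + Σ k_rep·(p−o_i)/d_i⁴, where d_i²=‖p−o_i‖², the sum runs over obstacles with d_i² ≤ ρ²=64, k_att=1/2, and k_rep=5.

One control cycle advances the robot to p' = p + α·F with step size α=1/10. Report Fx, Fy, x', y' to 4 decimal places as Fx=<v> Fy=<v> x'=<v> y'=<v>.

Fx=1.9700 Fy=5.0100 x'=-5.8030 y'=-4.4990

F_att = 1/2·(g−p) = 1/2·(4,10) = (2.0000,5.0000)
o1: d²=50 ≤ ρ²=64; F_rep = 5·(1,-7)/50² = (0.0020,-0.0140)
o2: d²=25 ≤ ρ²=64; F_rep = 5·(-4,3)/25² = (-0.0320,0.0240)
o3: d²=369 > ρ²=64 → inactive
o4: d²=157 > ρ²=64 → inactive
F = F_att + ΣF_rep = (1.9700,5.0100)
p' = p + 1/10·F = (-5.8030,-4.4990)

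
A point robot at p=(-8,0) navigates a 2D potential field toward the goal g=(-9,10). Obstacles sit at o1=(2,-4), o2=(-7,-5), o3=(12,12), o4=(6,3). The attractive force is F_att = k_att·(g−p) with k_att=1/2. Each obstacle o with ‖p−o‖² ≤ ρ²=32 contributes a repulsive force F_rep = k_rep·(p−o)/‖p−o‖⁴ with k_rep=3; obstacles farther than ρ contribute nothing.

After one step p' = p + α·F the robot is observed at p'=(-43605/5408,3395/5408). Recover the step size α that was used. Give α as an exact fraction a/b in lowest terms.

F_att = 1/2·(g−p) = 1/2·(-1,10) = (-0.5000,5.0000)
o1: d²=116 > ρ²=32 → inactive
o2: d²=26 ≤ ρ²=32; F_rep = 3·(-1,5)/26² = (-0.0044,0.0222)
o3: d²=544 > ρ²=32 → inactive
o4: d²=205 > ρ²=32 → inactive
F = F_att + ΣF_rep = (-0.5044,5.0222)
Δp = p'−p = (-0.0631,0.6278); α = Δx/Fx = (-341/5408) / (-341/676) = 1/8
check: Δy/Fy = (3395/5408) / (3395/676) = 1/8 ✓

α = 1/8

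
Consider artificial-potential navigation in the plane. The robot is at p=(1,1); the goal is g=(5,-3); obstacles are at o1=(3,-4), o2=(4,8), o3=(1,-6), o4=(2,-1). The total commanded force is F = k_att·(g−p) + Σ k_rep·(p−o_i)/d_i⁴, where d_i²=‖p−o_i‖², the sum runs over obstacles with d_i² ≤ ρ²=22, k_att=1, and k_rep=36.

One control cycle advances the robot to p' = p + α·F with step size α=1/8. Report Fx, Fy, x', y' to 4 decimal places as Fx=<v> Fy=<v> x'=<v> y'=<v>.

F_att = 1·(g−p) = 1·(4,-4) = (4.0000,-4.0000)
o1: d²=29 > ρ²=22 → inactive
o2: d²=58 > ρ²=22 → inactive
o3: d²=49 > ρ²=22 → inactive
o4: d²=5 ≤ ρ²=22; F_rep = 36·(-1,2)/5² = (-1.4400,2.8800)
F = F_att + ΣF_rep = (2.5600,-1.1200)
p' = p + 1/8·F = (1.3200,0.8600)

Fx=2.5600 Fy=-1.1200 x'=1.3200 y'=0.8600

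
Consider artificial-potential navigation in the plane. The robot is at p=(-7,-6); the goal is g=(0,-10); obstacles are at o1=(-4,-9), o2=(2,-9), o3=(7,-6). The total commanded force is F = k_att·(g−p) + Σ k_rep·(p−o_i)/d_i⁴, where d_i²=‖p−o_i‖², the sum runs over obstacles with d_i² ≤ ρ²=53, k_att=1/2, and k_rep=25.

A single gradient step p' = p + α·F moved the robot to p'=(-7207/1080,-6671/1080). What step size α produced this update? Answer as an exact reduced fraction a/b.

α = 1/10

F_att = 1/2·(g−p) = 1/2·(7,-4) = (3.5000,-2.0000)
o1: d²=18 ≤ ρ²=53; F_rep = 25·(-3,3)/18² = (-0.2315,0.2315)
o2: d²=90 > ρ²=53 → inactive
o3: d²=196 > ρ²=53 → inactive
F = F_att + ΣF_rep = (3.2685,-1.7685)
Δp = p'−p = (0.3269,-0.1769); α = Δx/Fx = (353/1080) / (353/108) = 1/10
check: Δy/Fy = (-191/1080) / (-191/108) = 1/10 ✓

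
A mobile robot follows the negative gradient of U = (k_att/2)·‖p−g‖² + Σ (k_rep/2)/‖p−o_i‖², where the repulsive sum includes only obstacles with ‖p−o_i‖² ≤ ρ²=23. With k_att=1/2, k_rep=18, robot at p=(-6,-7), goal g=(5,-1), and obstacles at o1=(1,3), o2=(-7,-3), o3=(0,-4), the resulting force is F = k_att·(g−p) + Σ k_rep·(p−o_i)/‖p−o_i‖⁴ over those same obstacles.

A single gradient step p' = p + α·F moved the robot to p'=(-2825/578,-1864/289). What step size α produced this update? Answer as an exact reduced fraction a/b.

α = 1/5

F_att = 1/2·(g−p) = 1/2·(11,6) = (5.5000,3.0000)
o1: d²=149 > ρ²=23 → inactive
o2: d²=17 ≤ ρ²=23; F_rep = 18·(1,-4)/17² = (0.0623,-0.2491)
o3: d²=45 > ρ²=23 → inactive
F = F_att + ΣF_rep = (5.5623,2.7509)
Δp = p'−p = (1.1125,0.5502); α = Δx/Fx = (643/578) / (3215/578) = 1/5
check: Δy/Fy = (159/289) / (795/289) = 1/5 ✓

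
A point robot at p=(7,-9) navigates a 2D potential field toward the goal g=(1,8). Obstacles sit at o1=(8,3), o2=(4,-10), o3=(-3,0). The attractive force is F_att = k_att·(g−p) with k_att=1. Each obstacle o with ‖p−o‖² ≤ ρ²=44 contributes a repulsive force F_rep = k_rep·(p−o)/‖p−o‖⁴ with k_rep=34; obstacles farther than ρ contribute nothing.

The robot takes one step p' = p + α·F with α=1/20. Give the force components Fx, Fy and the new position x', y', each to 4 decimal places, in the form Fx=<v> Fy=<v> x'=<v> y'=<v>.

F_att = 1·(g−p) = 1·(-6,17) = (-6.0000,17.0000)
o1: d²=145 > ρ²=44 → inactive
o2: d²=10 ≤ ρ²=44; F_rep = 34·(3,1)/10² = (1.0200,0.3400)
o3: d²=181 > ρ²=44 → inactive
F = F_att + ΣF_rep = (-4.9800,17.3400)
p' = p + 1/20·F = (6.7510,-8.1330)

Fx=-4.9800 Fy=17.3400 x'=6.7510 y'=-8.1330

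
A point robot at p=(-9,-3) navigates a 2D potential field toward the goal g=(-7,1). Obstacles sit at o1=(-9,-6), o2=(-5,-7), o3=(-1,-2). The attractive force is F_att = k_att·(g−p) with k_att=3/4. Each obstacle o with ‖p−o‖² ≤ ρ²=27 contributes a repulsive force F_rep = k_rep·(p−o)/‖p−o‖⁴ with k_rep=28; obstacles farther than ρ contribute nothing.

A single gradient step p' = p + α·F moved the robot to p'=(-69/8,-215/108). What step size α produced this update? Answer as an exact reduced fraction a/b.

F_att = 3/4·(g−p) = 3/4·(2,4) = (1.5000,3.0000)
o1: d²=9 ≤ ρ²=27; F_rep = 28·(0,3)/9² = (0.0000,1.0370)
o2: d²=32 > ρ²=27 → inactive
o3: d²=65 > ρ²=27 → inactive
F = F_att + ΣF_rep = (1.5000,4.0370)
Δp = p'−p = (0.3750,1.0093); α = Δx/Fx = (3/8) / (3/2) = 1/4
check: Δy/Fy = (109/108) / (109/27) = 1/4 ✓

α = 1/4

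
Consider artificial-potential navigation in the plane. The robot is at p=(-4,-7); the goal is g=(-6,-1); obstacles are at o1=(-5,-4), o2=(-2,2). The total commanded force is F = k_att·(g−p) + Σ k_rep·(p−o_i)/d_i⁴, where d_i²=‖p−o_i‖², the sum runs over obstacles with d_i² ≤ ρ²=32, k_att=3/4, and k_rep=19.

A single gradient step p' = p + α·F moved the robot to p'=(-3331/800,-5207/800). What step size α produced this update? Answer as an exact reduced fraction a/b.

F_att = 3/4·(g−p) = 3/4·(-2,6) = (-1.5000,4.5000)
o1: d²=10 ≤ ρ²=32; F_rep = 19·(1,-3)/10² = (0.1900,-0.5700)
o2: d²=85 > ρ²=32 → inactive
F = F_att + ΣF_rep = (-1.3100,3.9300)
Δp = p'−p = (-0.1638,0.4913); α = Δx/Fx = (-131/800) / (-131/100) = 1/8
check: Δy/Fy = (393/800) / (393/100) = 1/8 ✓

α = 1/8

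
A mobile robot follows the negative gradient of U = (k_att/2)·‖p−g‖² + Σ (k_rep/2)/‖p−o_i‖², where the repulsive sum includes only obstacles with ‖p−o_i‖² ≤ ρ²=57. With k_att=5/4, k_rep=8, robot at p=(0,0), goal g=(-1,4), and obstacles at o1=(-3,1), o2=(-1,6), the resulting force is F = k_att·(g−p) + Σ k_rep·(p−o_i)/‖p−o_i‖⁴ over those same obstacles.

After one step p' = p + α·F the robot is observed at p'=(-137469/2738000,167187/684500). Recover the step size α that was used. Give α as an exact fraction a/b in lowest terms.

α = 1/20

F_att = 5/4·(g−p) = 5/4·(-1,4) = (-1.2500,5.0000)
o1: d²=10 ≤ ρ²=57; F_rep = 8·(3,-1)/10² = (0.2400,-0.0800)
o2: d²=37 ≤ ρ²=57; F_rep = 8·(1,-6)/37² = (0.0058,-0.0351)
F = F_att + ΣF_rep = (-1.0042,4.8849)
Δp = p'−p = (-0.0502,0.2442); α = Δx/Fx = (-137469/2738000) / (-137469/136900) = 1/20
check: Δy/Fy = (167187/684500) / (167187/34225) = 1/20 ✓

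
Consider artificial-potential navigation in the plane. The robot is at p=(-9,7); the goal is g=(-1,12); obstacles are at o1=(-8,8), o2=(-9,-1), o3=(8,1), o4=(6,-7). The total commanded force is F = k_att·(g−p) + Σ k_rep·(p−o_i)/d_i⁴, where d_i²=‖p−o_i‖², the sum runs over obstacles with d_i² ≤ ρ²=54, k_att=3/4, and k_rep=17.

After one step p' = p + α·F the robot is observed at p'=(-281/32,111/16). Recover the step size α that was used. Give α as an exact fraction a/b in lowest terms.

α = 1/8

F_att = 3/4·(g−p) = 3/4·(8,5) = (6.0000,3.7500)
o1: d²=2 ≤ ρ²=54; F_rep = 17·(-1,-1)/2² = (-4.2500,-4.2500)
o2: d²=64 > ρ²=54 → inactive
o3: d²=325 > ρ²=54 → inactive
o4: d²=421 > ρ²=54 → inactive
F = F_att + ΣF_rep = (1.7500,-0.5000)
Δp = p'−p = (0.2188,-0.0625); α = Δx/Fx = (7/32) / (7/4) = 1/8
check: Δy/Fy = (-1/16) / (-1/2) = 1/8 ✓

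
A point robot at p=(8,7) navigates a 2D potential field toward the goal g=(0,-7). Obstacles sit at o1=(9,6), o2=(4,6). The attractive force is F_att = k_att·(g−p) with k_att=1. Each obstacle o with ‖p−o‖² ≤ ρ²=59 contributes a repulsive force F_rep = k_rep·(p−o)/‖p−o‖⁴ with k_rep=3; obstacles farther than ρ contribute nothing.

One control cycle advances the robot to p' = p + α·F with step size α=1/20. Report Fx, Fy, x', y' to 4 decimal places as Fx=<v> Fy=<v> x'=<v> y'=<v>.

F_att = 1·(g−p) = 1·(-8,-14) = (-8.0000,-14.0000)
o1: d²=2 ≤ ρ²=59; F_rep = 3·(-1,1)/2² = (-0.7500,0.7500)
o2: d²=17 ≤ ρ²=59; F_rep = 3·(4,1)/17² = (0.0415,0.0104)
F = F_att + ΣF_rep = (-8.7085,-13.2396)
p' = p + 1/20·F = (7.5646,6.3380)

Fx=-8.7085 Fy=-13.2396 x'=7.5646 y'=6.3380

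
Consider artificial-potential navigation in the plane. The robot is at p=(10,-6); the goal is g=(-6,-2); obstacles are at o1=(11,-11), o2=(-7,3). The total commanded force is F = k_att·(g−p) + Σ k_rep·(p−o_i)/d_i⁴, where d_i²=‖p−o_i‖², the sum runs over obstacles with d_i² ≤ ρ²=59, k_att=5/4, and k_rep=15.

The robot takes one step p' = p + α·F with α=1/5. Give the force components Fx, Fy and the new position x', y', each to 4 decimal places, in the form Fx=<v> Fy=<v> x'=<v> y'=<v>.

Fx=-20.0222 Fy=5.1109 x'=5.9956 y'=-4.9778

F_att = 5/4·(g−p) = 5/4·(-16,4) = (-20.0000,5.0000)
o1: d²=26 ≤ ρ²=59; F_rep = 15·(-1,5)/26² = (-0.0222,0.1109)
o2: d²=370 > ρ²=59 → inactive
F = F_att + ΣF_rep = (-20.0222,5.1109)
p' = p + 1/5·F = (5.9956,-4.9778)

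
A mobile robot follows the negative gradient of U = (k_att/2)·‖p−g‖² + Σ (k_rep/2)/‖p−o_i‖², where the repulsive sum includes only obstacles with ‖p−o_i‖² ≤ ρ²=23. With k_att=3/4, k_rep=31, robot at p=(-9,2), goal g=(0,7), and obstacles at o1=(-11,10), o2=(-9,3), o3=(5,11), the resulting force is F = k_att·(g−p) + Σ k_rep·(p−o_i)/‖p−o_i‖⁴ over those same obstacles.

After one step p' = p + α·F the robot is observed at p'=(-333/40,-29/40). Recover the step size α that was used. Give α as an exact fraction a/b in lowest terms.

α = 1/10

F_att = 3/4·(g−p) = 3/4·(9,5) = (6.7500,3.7500)
o1: d²=68 > ρ²=23 → inactive
o2: d²=1 ≤ ρ²=23; F_rep = 31·(0,-1)/1² = (0.0000,-31.0000)
o3: d²=277 > ρ²=23 → inactive
F = F_att + ΣF_rep = (6.7500,-27.2500)
Δp = p'−p = (0.6750,-2.7250); α = Δx/Fx = (27/40) / (27/4) = 1/10
check: Δy/Fy = (-109/40) / (-109/4) = 1/10 ✓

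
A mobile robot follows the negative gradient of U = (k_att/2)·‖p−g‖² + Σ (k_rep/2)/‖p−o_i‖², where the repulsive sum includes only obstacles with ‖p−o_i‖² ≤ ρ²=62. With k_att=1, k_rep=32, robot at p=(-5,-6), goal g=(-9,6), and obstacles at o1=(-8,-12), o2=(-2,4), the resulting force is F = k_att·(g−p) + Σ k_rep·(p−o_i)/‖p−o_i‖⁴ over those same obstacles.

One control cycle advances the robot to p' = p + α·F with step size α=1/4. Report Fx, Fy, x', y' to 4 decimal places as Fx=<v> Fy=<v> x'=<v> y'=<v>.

F_att = 1·(g−p) = 1·(-4,12) = (-4.0000,12.0000)
o1: d²=45 ≤ ρ²=62; F_rep = 32·(3,6)/45² = (0.0474,0.0948)
o2: d²=109 > ρ²=62 → inactive
F = F_att + ΣF_rep = (-3.9526,12.0948)
p' = p + 1/4·F = (-5.9881,-2.9763)

Fx=-3.9526 Fy=12.0948 x'=-5.9881 y'=-2.9763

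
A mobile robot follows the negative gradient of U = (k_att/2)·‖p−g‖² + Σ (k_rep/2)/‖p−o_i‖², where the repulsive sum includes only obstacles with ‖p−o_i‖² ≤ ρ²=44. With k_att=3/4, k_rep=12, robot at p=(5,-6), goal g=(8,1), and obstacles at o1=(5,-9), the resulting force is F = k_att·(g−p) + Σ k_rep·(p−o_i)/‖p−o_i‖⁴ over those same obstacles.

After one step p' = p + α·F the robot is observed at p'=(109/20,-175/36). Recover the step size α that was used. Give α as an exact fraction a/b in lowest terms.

α = 1/5

F_att = 3/4·(g−p) = 3/4·(3,7) = (2.2500,5.2500)
o1: d²=9 ≤ ρ²=44; F_rep = 12·(0,3)/9² = (0.0000,0.4444)
F = F_att + ΣF_rep = (2.2500,5.6944)
Δp = p'−p = (0.4500,1.1389); α = Δx/Fx = (9/20) / (9/4) = 1/5
check: Δy/Fy = (41/36) / (205/36) = 1/5 ✓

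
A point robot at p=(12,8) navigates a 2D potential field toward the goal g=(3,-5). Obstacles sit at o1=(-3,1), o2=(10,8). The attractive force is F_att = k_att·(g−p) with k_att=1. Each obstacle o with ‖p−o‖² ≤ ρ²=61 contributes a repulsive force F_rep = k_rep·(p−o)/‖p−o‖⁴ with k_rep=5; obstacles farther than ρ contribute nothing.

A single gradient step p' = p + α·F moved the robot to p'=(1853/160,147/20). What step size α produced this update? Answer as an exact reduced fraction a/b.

F_att = 1·(g−p) = 1·(-9,-13) = (-9.0000,-13.0000)
o1: d²=274 > ρ²=61 → inactive
o2: d²=4 ≤ ρ²=61; F_rep = 5·(2,0)/4² = (0.6250,0.0000)
F = F_att + ΣF_rep = (-8.3750,-13.0000)
Δp = p'−p = (-0.4188,-0.6500); α = Δx/Fx = (-67/160) / (-67/8) = 1/20
check: Δy/Fy = (-13/20) / (-13) = 1/20 ✓

α = 1/20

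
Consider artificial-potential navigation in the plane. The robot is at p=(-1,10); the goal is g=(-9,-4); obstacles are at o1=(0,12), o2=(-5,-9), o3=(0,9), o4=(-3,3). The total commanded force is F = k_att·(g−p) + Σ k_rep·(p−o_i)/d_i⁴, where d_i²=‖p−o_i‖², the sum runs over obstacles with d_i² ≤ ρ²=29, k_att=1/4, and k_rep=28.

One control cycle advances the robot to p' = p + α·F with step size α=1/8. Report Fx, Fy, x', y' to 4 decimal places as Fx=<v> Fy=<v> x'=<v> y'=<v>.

Fx=-10.1200 Fy=1.2600 x'=-2.2650 y'=10.1575

F_att = 1/4·(g−p) = 1/4·(-8,-14) = (-2.0000,-3.5000)
o1: d²=5 ≤ ρ²=29; F_rep = 28·(-1,-2)/5² = (-1.1200,-2.2400)
o2: d²=377 > ρ²=29 → inactive
o3: d²=2 ≤ ρ²=29; F_rep = 28·(-1,1)/2² = (-7.0000,7.0000)
o4: d²=53 > ρ²=29 → inactive
F = F_att + ΣF_rep = (-10.1200,1.2600)
p' = p + 1/8·F = (-2.2650,10.1575)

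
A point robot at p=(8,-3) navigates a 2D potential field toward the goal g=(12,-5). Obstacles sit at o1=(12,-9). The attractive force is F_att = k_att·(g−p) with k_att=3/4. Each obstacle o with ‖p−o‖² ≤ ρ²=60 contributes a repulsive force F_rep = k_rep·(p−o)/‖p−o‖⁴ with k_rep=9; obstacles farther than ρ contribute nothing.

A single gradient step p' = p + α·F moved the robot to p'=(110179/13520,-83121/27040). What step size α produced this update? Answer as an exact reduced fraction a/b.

α = 1/20

F_att = 3/4·(g−p) = 3/4·(4,-2) = (3.0000,-1.5000)
o1: d²=52 ≤ ρ²=60; F_rep = 9·(-4,6)/52² = (-0.0133,0.0200)
F = F_att + ΣF_rep = (2.9867,-1.4800)
Δp = p'−p = (0.1493,-0.0740); α = Δx/Fx = (2019/13520) / (2019/676) = 1/20
check: Δy/Fy = (-2001/27040) / (-2001/1352) = 1/20 ✓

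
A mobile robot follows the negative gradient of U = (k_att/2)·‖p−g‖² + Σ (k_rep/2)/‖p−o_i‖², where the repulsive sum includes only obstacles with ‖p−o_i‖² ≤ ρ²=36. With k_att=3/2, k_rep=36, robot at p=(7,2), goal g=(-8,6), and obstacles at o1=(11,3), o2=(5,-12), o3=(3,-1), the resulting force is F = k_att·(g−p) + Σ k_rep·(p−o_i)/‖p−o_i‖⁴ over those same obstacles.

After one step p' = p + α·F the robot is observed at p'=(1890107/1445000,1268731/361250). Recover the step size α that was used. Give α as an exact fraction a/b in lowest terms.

α = 1/4

F_att = 3/2·(g−p) = 3/2·(-15,4) = (-22.5000,6.0000)
o1: d²=17 ≤ ρ²=36; F_rep = 36·(-4,-1)/17² = (-0.4983,-0.1246)
o2: d²=200 > ρ²=36 → inactive
o3: d²=25 ≤ ρ²=36; F_rep = 36·(4,3)/25² = (0.2304,0.1728)
F = F_att + ΣF_rep = (-22.7679,6.0482)
Δp = p'−p = (-5.6920,1.5121); α = Δx/Fx = (-8224893/1445000) / (-8224893/361250) = 1/4
check: Δy/Fy = (546231/361250) / (1092462/180625) = 1/4 ✓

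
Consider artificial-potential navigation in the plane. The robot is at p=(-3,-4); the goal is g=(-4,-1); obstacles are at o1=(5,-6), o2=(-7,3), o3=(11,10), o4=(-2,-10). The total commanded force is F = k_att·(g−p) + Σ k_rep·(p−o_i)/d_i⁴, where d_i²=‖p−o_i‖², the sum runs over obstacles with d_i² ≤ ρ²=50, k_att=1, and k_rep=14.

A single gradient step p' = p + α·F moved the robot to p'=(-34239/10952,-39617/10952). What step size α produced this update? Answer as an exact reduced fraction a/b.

F_att = 1·(g−p) = 1·(-1,3) = (-1.0000,3.0000)
o1: d²=68 > ρ²=50 → inactive
o2: d²=65 > ρ²=50 → inactive
o3: d²=392 > ρ²=50 → inactive
o4: d²=37 ≤ ρ²=50; F_rep = 14·(-1,6)/37² = (-0.0102,0.0614)
F = F_att + ΣF_rep = (-1.0102,3.0614)
Δp = p'−p = (-0.1263,0.3827); α = Δx/Fx = (-1383/10952) / (-1383/1369) = 1/8
check: Δy/Fy = (4191/10952) / (4191/1369) = 1/8 ✓

α = 1/8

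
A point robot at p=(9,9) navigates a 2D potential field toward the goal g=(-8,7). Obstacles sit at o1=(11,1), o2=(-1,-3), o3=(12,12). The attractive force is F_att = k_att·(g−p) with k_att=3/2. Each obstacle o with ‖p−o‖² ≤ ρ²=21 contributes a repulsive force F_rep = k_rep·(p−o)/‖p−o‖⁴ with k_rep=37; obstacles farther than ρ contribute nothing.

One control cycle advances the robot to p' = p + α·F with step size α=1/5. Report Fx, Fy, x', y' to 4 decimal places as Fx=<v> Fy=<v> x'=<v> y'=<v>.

F_att = 3/2·(g−p) = 3/2·(-17,-2) = (-25.5000,-3.0000)
o1: d²=68 > ρ²=21 → inactive
o2: d²=244 > ρ²=21 → inactive
o3: d²=18 ≤ ρ²=21; F_rep = 37·(-3,-3)/18² = (-0.3426,-0.3426)
F = F_att + ΣF_rep = (-25.8426,-3.3426)
p' = p + 1/5·F = (3.8315,8.3315)

Fx=-25.8426 Fy=-3.3426 x'=3.8315 y'=8.3315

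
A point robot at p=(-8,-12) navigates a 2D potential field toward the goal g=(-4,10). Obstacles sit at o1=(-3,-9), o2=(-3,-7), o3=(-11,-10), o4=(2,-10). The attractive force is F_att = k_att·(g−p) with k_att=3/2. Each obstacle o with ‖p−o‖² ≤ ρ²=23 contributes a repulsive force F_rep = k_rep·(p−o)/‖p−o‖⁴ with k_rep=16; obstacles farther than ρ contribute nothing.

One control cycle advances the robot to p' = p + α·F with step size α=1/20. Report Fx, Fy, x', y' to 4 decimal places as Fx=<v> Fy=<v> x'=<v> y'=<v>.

F_att = 3/2·(g−p) = 3/2·(4,22) = (6.0000,33.0000)
o1: d²=34 > ρ²=23 → inactive
o2: d²=50 > ρ²=23 → inactive
o3: d²=13 ≤ ρ²=23; F_rep = 16·(3,-2)/13² = (0.2840,-0.1893)
o4: d²=104 > ρ²=23 → inactive
F = F_att + ΣF_rep = (6.2840,32.8107)
p' = p + 1/20·F = (-7.6858,-10.3595)

Fx=6.2840 Fy=32.8107 x'=-7.6858 y'=-10.3595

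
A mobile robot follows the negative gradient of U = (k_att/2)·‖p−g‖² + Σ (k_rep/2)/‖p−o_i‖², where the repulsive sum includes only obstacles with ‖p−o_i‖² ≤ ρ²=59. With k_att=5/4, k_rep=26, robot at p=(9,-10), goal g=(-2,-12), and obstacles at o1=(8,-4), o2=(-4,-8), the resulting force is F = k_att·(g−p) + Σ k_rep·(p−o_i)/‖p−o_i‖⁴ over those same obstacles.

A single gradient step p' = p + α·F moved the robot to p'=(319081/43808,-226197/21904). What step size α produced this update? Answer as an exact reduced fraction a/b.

F_att = 5/4·(g−p) = 5/4·(-11,-2) = (-13.7500,-2.5000)
o1: d²=37 ≤ ρ²=59; F_rep = 26·(1,-6)/37² = (0.0190,-0.1140)
o2: d²=173 > ρ²=59 → inactive
F = F_att + ΣF_rep = (-13.7310,-2.6140)
Δp = p'−p = (-1.7164,-0.3267); α = Δx/Fx = (-75191/43808) / (-75191/5476) = 1/8
check: Δy/Fy = (-7157/21904) / (-7157/2738) = 1/8 ✓

α = 1/8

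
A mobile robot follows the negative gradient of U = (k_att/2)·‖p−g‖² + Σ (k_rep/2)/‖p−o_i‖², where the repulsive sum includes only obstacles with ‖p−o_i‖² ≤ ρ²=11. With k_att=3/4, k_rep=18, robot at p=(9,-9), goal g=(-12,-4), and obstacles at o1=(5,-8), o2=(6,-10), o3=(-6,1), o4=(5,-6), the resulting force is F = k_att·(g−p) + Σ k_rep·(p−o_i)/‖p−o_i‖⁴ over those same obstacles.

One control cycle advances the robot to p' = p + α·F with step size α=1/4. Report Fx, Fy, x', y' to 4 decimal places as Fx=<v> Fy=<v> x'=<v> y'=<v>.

F_att = 3/4·(g−p) = 3/4·(-21,5) = (-15.7500,3.7500)
o1: d²=17 > ρ²=11 → inactive
o2: d²=10 ≤ ρ²=11; F_rep = 18·(3,1)/10² = (0.5400,0.1800)
o3: d²=325 > ρ²=11 → inactive
o4: d²=25 > ρ²=11 → inactive
F = F_att + ΣF_rep = (-15.2100,3.9300)
p' = p + 1/4·F = (5.1975,-8.0175)

Fx=-15.2100 Fy=3.9300 x'=5.1975 y'=-8.0175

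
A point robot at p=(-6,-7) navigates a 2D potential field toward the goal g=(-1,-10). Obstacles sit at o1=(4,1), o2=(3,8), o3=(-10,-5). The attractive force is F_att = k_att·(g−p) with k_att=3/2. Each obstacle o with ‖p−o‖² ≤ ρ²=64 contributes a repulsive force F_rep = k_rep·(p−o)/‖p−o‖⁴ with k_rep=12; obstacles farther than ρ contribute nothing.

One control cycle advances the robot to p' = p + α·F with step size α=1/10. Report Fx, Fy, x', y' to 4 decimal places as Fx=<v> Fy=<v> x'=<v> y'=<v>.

F_att = 3/2·(g−p) = 3/2·(5,-3) = (7.5000,-4.5000)
o1: d²=164 > ρ²=64 → inactive
o2: d²=306 > ρ²=64 → inactive
o3: d²=20 ≤ ρ²=64; F_rep = 12·(4,-2)/20² = (0.1200,-0.0600)
F = F_att + ΣF_rep = (7.6200,-4.5600)
p' = p + 1/10·F = (-5.2380,-7.4560)

Fx=7.6200 Fy=-4.5600 x'=-5.2380 y'=-7.4560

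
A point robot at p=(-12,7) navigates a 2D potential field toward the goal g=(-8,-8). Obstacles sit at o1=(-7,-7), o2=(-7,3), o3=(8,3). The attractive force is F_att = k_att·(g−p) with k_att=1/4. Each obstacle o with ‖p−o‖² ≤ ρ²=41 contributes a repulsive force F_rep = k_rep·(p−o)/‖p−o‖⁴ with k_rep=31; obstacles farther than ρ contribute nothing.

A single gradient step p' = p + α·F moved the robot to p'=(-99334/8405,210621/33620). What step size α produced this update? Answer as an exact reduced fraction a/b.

α = 1/5

F_att = 1/4·(g−p) = 1/4·(4,-15) = (1.0000,-3.7500)
o1: d²=221 > ρ²=41 → inactive
o2: d²=41 ≤ ρ²=41; F_rep = 31·(-5,4)/41² = (-0.0922,0.0738)
o3: d²=416 > ρ²=41 → inactive
F = F_att + ΣF_rep = (0.9078,-3.6762)
Δp = p'−p = (0.1816,-0.7352); α = Δx/Fx = (1526/8405) / (1526/1681) = 1/5
check: Δy/Fy = (-24719/33620) / (-24719/6724) = 1/5 ✓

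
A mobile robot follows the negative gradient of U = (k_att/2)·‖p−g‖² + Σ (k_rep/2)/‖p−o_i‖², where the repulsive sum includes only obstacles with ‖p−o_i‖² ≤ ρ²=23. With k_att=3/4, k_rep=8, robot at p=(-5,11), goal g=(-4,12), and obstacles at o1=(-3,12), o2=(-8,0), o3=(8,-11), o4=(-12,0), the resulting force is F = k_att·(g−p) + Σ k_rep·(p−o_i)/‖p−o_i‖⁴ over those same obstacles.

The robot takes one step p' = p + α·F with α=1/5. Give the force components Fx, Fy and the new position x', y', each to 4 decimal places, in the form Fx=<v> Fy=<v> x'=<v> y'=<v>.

F_att = 3/4·(g−p) = 3/4·(1,1) = (0.7500,0.7500)
o1: d²=5 ≤ ρ²=23; F_rep = 8·(-2,-1)/5² = (-0.6400,-0.3200)
o2: d²=130 > ρ²=23 → inactive
o3: d²=653 > ρ²=23 → inactive
o4: d²=170 > ρ²=23 → inactive
F = F_att + ΣF_rep = (0.1100,0.4300)
p' = p + 1/5·F = (-4.9780,11.0860)

Fx=0.1100 Fy=0.4300 x'=-4.9780 y'=11.0860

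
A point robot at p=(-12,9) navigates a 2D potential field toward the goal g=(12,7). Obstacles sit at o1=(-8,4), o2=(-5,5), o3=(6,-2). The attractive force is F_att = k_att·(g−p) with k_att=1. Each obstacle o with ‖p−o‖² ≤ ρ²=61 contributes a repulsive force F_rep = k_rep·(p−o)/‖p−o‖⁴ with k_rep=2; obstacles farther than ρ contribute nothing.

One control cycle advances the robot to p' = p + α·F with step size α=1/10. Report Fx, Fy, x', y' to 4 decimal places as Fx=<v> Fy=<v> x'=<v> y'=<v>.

F_att = 1·(g−p) = 1·(24,-2) = (24.0000,-2.0000)
o1: d²=41 ≤ ρ²=61; F_rep = 2·(-4,5)/41² = (-0.0048,0.0059)
o2: d²=65 > ρ²=61 → inactive
o3: d²=445 > ρ²=61 → inactive
F = F_att + ΣF_rep = (23.9952,-1.9941)
p' = p + 1/10·F = (-9.6005,8.8006)

Fx=23.9952 Fy=-1.9941 x'=-9.6005 y'=8.8006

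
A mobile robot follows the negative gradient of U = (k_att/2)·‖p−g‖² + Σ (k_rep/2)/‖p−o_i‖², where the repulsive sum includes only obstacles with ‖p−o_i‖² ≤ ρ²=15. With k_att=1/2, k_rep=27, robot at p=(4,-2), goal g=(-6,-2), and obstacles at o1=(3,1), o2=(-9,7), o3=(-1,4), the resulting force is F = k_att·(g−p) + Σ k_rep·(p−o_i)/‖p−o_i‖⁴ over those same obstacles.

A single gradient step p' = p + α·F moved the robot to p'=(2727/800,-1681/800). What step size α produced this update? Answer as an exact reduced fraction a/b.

F_att = 1/2·(g−p) = 1/2·(-10,0) = (-5.0000,0.0000)
o1: d²=10 ≤ ρ²=15; F_rep = 27·(1,-3)/10² = (0.2700,-0.8100)
o2: d²=250 > ρ²=15 → inactive
o3: d²=61 > ρ²=15 → inactive
F = F_att + ΣF_rep = (-4.7300,-0.8100)
Δp = p'−p = (-0.5913,-0.1013); α = Δx/Fx = (-473/800) / (-473/100) = 1/8
check: Δy/Fy = (-81/800) / (-81/100) = 1/8 ✓

α = 1/8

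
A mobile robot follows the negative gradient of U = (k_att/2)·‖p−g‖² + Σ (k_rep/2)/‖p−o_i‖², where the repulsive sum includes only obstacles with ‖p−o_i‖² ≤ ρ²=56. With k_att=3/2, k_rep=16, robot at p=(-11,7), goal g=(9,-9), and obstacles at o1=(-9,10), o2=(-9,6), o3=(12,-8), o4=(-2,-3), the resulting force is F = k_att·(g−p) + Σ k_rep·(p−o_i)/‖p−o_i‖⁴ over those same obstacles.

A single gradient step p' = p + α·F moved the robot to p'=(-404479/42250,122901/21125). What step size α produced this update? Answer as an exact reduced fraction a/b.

α = 1/20

F_att = 3/2·(g−p) = 3/2·(20,-16) = (30.0000,-24.0000)
o1: d²=13 ≤ ρ²=56; F_rep = 16·(-2,-3)/13² = (-0.1893,-0.2840)
o2: d²=5 ≤ ρ²=56; F_rep = 16·(-2,1)/5² = (-1.2800,0.6400)
o3: d²=754 > ρ²=56 → inactive
o4: d²=181 > ρ²=56 → inactive
F = F_att + ΣF_rep = (28.5307,-23.6440)
Δp = p'−p = (1.4265,-1.1822); α = Δx/Fx = (60271/42250) / (120542/4225) = 1/20
check: Δy/Fy = (-24974/21125) / (-99896/4225) = 1/20 ✓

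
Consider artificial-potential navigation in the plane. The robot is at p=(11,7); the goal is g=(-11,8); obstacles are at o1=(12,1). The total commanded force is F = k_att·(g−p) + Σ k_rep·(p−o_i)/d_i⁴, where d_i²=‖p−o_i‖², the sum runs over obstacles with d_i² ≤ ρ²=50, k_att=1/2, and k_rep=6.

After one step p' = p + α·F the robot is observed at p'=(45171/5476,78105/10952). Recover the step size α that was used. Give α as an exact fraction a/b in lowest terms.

F_att = 1/2·(g−p) = 1/2·(-22,1) = (-11.0000,0.5000)
o1: d²=37 ≤ ρ²=50; F_rep = 6·(-1,6)/37² = (-0.0044,0.0263)
F = F_att + ΣF_rep = (-11.0044,0.5263)
Δp = p'−p = (-2.7511,0.1316); α = Δx/Fx = (-15065/5476) / (-15065/1369) = 1/4
check: Δy/Fy = (1441/10952) / (1441/2738) = 1/4 ✓

α = 1/4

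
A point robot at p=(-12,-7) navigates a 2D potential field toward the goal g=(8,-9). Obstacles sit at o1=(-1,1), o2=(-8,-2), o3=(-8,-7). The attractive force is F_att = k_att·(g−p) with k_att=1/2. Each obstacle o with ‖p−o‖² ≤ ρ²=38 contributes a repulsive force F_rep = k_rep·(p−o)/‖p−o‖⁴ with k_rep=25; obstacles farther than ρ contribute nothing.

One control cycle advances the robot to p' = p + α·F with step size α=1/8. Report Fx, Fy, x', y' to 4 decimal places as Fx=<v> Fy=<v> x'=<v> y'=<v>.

F_att = 1/2·(g−p) = 1/2·(20,-2) = (10.0000,-1.0000)
o1: d²=185 > ρ²=38 → inactive
o2: d²=41 > ρ²=38 → inactive
o3: d²=16 ≤ ρ²=38; F_rep = 25·(-4,0)/16² = (-0.3906,0.0000)
F = F_att + ΣF_rep = (9.6094,-1.0000)
p' = p + 1/8·F = (-10.7988,-7.1250)

Fx=9.6094 Fy=-1.0000 x'=-10.7988 y'=-7.1250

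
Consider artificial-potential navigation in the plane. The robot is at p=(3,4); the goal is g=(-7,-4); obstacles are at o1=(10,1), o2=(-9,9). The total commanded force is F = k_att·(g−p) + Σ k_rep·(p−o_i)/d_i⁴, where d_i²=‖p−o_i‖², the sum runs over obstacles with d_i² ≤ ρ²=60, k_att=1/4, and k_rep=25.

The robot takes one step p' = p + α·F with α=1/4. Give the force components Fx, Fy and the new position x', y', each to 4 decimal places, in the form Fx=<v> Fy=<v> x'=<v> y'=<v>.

Fx=-2.5520 Fy=-1.9777 x'=2.3620 y'=3.5056

F_att = 1/4·(g−p) = 1/4·(-10,-8) = (-2.5000,-2.0000)
o1: d²=58 ≤ ρ²=60; F_rep = 25·(-7,3)/58² = (-0.0520,0.0223)
o2: d²=169 > ρ²=60 → inactive
F = F_att + ΣF_rep = (-2.5520,-1.9777)
p' = p + 1/4·F = (2.3620,3.5056)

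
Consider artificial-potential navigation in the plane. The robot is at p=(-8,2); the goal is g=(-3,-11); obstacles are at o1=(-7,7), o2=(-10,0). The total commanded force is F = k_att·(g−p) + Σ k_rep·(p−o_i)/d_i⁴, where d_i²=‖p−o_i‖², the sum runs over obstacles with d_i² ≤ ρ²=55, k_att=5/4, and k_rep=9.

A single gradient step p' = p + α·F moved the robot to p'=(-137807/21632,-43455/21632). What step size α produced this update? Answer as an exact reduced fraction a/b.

α = 1/4

F_att = 5/4·(g−p) = 5/4·(5,-13) = (6.2500,-16.2500)
o1: d²=26 ≤ ρ²=55; F_rep = 9·(-1,-5)/26² = (-0.0133,-0.0666)
o2: d²=8 ≤ ρ²=55; F_rep = 9·(2,2)/8² = (0.2812,0.2812)
F = F_att + ΣF_rep = (6.5179,-16.0353)
Δp = p'−p = (1.6295,-4.0088); α = Δx/Fx = (35249/21632) / (35249/5408) = 1/4
check: Δy/Fy = (-86719/21632) / (-86719/5408) = 1/4 ✓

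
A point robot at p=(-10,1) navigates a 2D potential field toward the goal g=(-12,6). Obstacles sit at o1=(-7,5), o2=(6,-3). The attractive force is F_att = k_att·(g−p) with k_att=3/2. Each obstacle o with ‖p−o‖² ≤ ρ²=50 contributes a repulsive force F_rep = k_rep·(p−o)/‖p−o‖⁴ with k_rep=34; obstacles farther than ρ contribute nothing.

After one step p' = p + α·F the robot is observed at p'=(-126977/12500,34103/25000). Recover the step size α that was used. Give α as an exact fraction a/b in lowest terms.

α = 1/20

F_att = 3/2·(g−p) = 3/2·(-2,5) = (-3.0000,7.5000)
o1: d²=25 ≤ ρ²=50; F_rep = 34·(-3,-4)/25² = (-0.1632,-0.2176)
o2: d²=272 > ρ²=50 → inactive
F = F_att + ΣF_rep = (-3.1632,7.2824)
Δp = p'−p = (-0.1582,0.3641); α = Δx/Fx = (-1977/12500) / (-1977/625) = 1/20
check: Δy/Fy = (9103/25000) / (9103/1250) = 1/20 ✓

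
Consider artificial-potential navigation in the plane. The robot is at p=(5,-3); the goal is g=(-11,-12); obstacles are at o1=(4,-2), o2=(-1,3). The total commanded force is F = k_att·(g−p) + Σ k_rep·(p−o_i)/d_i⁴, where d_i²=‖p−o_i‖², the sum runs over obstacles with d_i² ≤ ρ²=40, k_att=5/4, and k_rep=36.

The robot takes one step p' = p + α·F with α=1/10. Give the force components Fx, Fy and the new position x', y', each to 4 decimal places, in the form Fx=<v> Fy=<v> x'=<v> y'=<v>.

Fx=-11.0000 Fy=-20.2500 x'=3.9000 y'=-5.0250

F_att = 5/4·(g−p) = 5/4·(-16,-9) = (-20.0000,-11.2500)
o1: d²=2 ≤ ρ²=40; F_rep = 36·(1,-1)/2² = (9.0000,-9.0000)
o2: d²=72 > ρ²=40 → inactive
F = F_att + ΣF_rep = (-11.0000,-20.2500)
p' = p + 1/10·F = (3.9000,-5.0250)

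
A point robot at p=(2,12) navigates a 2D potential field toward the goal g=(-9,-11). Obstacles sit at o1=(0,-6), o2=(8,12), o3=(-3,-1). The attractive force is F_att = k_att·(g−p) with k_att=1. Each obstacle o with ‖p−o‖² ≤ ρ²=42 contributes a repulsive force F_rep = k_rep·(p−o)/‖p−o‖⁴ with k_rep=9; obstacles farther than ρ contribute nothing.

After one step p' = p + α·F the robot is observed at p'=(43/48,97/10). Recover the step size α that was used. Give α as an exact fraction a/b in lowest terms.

α = 1/10

F_att = 1·(g−p) = 1·(-11,-23) = (-11.0000,-23.0000)
o1: d²=328 > ρ²=42 → inactive
o2: d²=36 ≤ ρ²=42; F_rep = 9·(-6,0)/36² = (-0.0417,0.0000)
o3: d²=194 > ρ²=42 → inactive
F = F_att + ΣF_rep = (-11.0417,-23.0000)
Δp = p'−p = (-1.1042,-2.3000); α = Δx/Fx = (-53/48) / (-265/24) = 1/10
check: Δy/Fy = (-23/10) / (-23) = 1/10 ✓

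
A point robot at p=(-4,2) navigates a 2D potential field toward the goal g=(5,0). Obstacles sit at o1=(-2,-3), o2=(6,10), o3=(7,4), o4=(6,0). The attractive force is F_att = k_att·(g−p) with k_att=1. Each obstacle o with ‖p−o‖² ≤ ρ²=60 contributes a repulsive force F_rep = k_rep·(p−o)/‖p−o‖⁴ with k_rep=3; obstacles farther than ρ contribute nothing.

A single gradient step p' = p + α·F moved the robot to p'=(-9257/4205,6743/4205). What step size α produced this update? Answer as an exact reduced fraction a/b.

F_att = 1·(g−p) = 1·(9,-2) = (9.0000,-2.0000)
o1: d²=29 ≤ ρ²=60; F_rep = 3·(-2,5)/29² = (-0.0071,0.0178)
o2: d²=164 > ρ²=60 → inactive
o3: d²=125 > ρ²=60 → inactive
o4: d²=104 > ρ²=60 → inactive
F = F_att + ΣF_rep = (8.9929,-1.9822)
Δp = p'−p = (1.7986,-0.3964); α = Δx/Fx = (7563/4205) / (7563/841) = 1/5
check: Δy/Fy = (-1667/4205) / (-1667/841) = 1/5 ✓

α = 1/5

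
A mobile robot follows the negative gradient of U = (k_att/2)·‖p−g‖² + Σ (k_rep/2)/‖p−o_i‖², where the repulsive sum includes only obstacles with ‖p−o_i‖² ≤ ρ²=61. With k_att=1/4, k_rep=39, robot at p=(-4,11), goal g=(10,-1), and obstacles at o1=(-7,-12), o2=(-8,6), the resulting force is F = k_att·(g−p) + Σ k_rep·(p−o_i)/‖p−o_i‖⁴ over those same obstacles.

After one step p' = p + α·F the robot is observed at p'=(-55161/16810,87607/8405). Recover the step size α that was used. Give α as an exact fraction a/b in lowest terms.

F_att = 1/4·(g−p) = 1/4·(14,-12) = (3.5000,-3.0000)
o1: d²=538 > ρ²=61 → inactive
o2: d²=41 ≤ ρ²=61; F_rep = 39·(4,5)/41² = (0.0928,0.1160)
F = F_att + ΣF_rep = (3.5928,-2.8840)
Δp = p'−p = (0.7186,-0.5768); α = Δx/Fx = (12079/16810) / (12079/3362) = 1/5
check: Δy/Fy = (-4848/8405) / (-4848/1681) = 1/5 ✓

α = 1/5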